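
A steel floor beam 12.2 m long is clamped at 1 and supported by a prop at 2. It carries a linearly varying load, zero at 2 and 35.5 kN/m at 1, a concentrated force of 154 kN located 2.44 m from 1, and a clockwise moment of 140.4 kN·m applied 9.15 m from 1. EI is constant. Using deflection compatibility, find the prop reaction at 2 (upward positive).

Take the reaction at 2 as the redundant and release it; the primary structure is a cantilever fixed at 1.
Primary-structure tip deflection at 2 by superposition:
  triangular load, peak 35.5 at the fixed end: w₀L⁴/(30EI) = 26215/EI
  point load 154 at a = 2.44: Pa²(3L − a)/(6EI) = 5220/EI
  clockwise couple 140.4 at a = 9.15: M₀a(2L − a)/(2EI) = 9796/EI
  δ_0 = 41230/EI
Tip deflection under a unit load at 2: L³/(3EI) = 605.3/EI.
Compatibility at 2: δ_0 − R_2·δ_{22} = 0, so R_2 = 41230/605.3 = 68.12 kN.

R_2 = 68.12 kN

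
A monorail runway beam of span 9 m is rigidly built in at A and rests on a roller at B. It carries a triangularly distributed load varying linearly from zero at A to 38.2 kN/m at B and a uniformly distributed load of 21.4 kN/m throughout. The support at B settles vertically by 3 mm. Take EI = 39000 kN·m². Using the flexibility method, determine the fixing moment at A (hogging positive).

M_A = 401.5 kN·m

Remove the prop at B; the released (primary) structure is a cantilever built in at A.
Downward deflection at the released point B due to the loads:
  triangular load, peak 38.2 at the free end: 11w₀L⁴/(120EI) = 22974/EI
  UDL 21.4: wL⁴/(8EI) = 17551/EI
  δ_0 = 40525/EI
Tip deflection under a unit load at B: L³/(3EI) = 243/EI.
With EI = 39000 kN·m²: δ_0 = 1.0391 m and δ_{BB} = 0.006231 m/kN.
Compatibility — the beam at B must follow the support down by 0.003 m: δ_0 − R_B·δ_{BB} = 0.003, so R_B = (1.0391 − 0.003)/0.006231 = 166.3 kN.
Moment equilibrium about A: M_A = Σ(load moments about A) − R_B·L = 1898 − 166.3×9 = 401.5 kN·m.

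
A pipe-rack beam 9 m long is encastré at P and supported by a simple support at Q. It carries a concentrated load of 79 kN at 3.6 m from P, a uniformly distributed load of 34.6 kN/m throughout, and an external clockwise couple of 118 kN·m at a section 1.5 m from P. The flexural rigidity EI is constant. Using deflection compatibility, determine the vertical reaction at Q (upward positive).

R_Q = 139.2 kN

Remove the prop at Q; the released (primary) structure is a cantilever built in at P.
Primary-structure tip deflection at Q by superposition:
  point load 79 at a = 3.6: Pa²(3L − a)/(6EI) = 3993/EI
  UDL 34.6: wL⁴/(8EI) = 28376/EI
  clockwise couple 118 at a = 1.5: M₀a(2L − a)/(2EI) = 1460/EI
  δ_0 = 33830/EI
Tip deflection under a unit load at Q: L³/(3EI) = 243/EI.
Compatibility at Q: δ_0 − R_Q·δ_{QQ} = 0, so R_Q = 33830/243 = 139.2 kN.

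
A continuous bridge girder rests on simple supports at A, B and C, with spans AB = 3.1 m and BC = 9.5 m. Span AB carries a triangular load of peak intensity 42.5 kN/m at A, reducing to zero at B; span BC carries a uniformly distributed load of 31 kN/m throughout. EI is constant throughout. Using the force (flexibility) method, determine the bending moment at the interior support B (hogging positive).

M_B = 269.5 kN·m

Take M_B as the redundant. Released structure: two simple spans AB and BC with a hinge at B.
End slopes at the hinge B, treating each span as simply supported:
  span AB: triangular load, peak 42.5: 7w₀L³/(360EI) = 24.62/EI
  span BC: UDL 31: wL³/(24EI) = 1107/EI
  relative rotation θ_0 = (24.62 + 1107)/EI = 1132/EI
A unit hogging moment at B produces rotation L₁/(3EI) + L₂/(3EI) = 4.2/EI.
Slope continuity at B: θ_0 = M_B·4.2/EI, so M_B = 1132/4.2 = 269.5 kN·m (hogging).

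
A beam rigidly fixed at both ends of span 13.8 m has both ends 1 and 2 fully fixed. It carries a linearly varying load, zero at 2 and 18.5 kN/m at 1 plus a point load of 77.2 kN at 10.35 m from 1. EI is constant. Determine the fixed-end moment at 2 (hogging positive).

M_2 = 267.3 kN·m

Release both end moments; the primary structure is a simply-supported span 12 with redundants M_1 and M_2.
End rotations of the released simple span under the applied load (×1/EI):
  at 1: triangular load, peak 18.5: w₀L³/(45EI) = 1080/EI
  at 2: triangular load, peak 18.5: 7w₀L³/(360EI) = 945.4/EI
  at 1: point load 77.2 at a = 10.35: Pab(L + b)/(6LEI) = 574.3/EI
  at 2: point load 77.2 at a = 10.35: Pab(L + a)/(6LEI) = 804/EI
  θ_10 = 1655/EI,  θ_20 = 1749/EI
Flexibility coefficients: a unit moment at one end gives L/(3EI) there and L/(6EI) at the far end, so f₁₁ = f₂₂ = 4.6/EI and f₁₂ = f₂₁ = 2.3/EI.
Compatibility — zero rotation at each built-in end:
  4.6 M_1 + 2.3 M_2 = 1655
  2.3 M_1 + 4.6 M_2 = 1749
Solving the pair gives M_1 = 226.1 kN·m and M_2 = 267.3 kN·m (hogging).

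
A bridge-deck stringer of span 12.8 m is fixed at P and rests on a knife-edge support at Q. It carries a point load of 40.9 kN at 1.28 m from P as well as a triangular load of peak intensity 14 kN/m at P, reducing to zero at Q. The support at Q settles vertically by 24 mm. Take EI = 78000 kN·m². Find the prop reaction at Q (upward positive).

Remove the prop at Q; the released (primary) structure is a cantilever built in at P.
Downward deflection at the released point Q due to the loads:
  point load 40.9 at a = 1.28: Pa²(3L − a)/(6EI) = 414.6/EI
  triangular load, peak 14 at the fixed end: w₀L⁴/(30EI) = 12527/EI
  δ_0 = 12942/EI
Flexibility coefficient — unit upward force at Q: δ_{QQ} = L³/(3EI) = 699.1/EI.
With EI = 78000 kN·m²: δ_0 = 0.16592 m and δ_{QQ} = 0.008962 m/kN.
Compatibility — the beam at Q must follow the support down by 0.024 m: δ_0 − R_Q·δ_{QQ} = 0.024, so R_Q = (0.16592 − 0.024)/0.008962 = 15.84 kN.

R_Q = 15.84 kN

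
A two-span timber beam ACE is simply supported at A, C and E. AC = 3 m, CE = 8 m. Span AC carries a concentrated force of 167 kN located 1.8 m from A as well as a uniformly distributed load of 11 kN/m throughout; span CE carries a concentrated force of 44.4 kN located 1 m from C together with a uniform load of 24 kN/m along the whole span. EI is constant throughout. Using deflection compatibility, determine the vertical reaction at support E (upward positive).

R_E = 77.08 kN

Take M_C as the redundant. Released structure: two simple spans AC and CE with a hinge at C.
Rotations at C on the released spans (each span's end-slope, ×1/EI):
  span AC: point load 167 at a = 1.8: Pab(L + a)/(6LEI) = 96.19/EI
  span AC: UDL 11: wL³/(24EI) = 12.38/EI
  span CE: point load 44.4 at a = 1: Pab(L + b)/(6LEI) = 97.12/EI
  span CE: UDL 24: wL³/(24EI) = 512/EI
  relative rotation θ_0 = (108.6 + 609.1)/EI = 717.7/EI
A unit hogging moment at C produces rotation L₁/(3EI) + L₂/(3EI) = 3.667/EI.
Compatibility: M_C·(L₁+L₂)/(3EI) = θ_0, giving M_C = 195.7 kN·m (hogging).
Span CE, ΣM about E: R_C^{CE}·8 = 1079 + 195.7, so R_C^{CE} = 159.3 kN and R_E = 236.4 − 159.3 = 77.08 kN.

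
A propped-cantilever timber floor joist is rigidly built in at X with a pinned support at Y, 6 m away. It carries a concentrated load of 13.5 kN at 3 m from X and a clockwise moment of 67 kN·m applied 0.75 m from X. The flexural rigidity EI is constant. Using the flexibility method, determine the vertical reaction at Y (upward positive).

R_Y = 8.145 kN

Choose R_Y as the redundant. The primary structure is the cantilever fixed at X.
Deflection at Y on the released cantilever, summing each load's contribution:
  point load 13.5 at a = 3: Pa²(3L − a)/(6EI) = 303.8/EI
  clockwise couple 67 at a = 0.75: M₀a(2L − a)/(2EI) = 282.7/EI
  δ_0 = 586.4/EI
Flexibility coefficient — unit upward force at Y: δ_{YY} = L³/(3EI) = 72/EI.
Compatibility at Y: δ_0 − R_Y·δ_{YY} = 0, so R_Y = 586.4/72 = 8.145 kN.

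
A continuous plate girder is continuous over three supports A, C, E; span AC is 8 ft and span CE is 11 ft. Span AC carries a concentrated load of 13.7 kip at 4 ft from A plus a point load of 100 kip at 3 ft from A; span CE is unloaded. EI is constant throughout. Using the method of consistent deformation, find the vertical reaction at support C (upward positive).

R_C = 57.94 kip

Insert a hinge at C; M_C is the redundant, and each span becomes simply supported.
Discontinuity in slope at C on the released structure — sum the simple-span end rotations:
  span AC: point load 13.7 at a = 4: Pab(L + a)/(6LEI) = 54.8/EI
  span AC: point load 100 at a = 3: Pab(L + a)/(6LEI) = 343.8/EI
  relative rotation θ_0 = (398.6 + 0)/EI = 398.6/EI
A unit hogging moment at C produces rotation L₁/(3EI) + L₂/(3EI) = 6.333/EI.
Slope continuity at C: θ_0 = M_C·6.333/EI, so M_C = 398.6/6.333 = 62.93 kip·ft (hogging).
Span AC, ΣM about A with M_C applied at C: R_C^{AC}·8 = 354.8 + 62.93, so R_C^{AC} = 52.22 kip and R_A = 113.7 − 52.22 = 61.48 kip.
Span CE, ΣM about E: R_C^{CE}·11 = 0 + 62.93, so R_C^{CE} = 5.721 kip and R_E = 0 − 5.721 = -5.721 kip.
R_C = 52.22 + 5.721 = 57.94 kip.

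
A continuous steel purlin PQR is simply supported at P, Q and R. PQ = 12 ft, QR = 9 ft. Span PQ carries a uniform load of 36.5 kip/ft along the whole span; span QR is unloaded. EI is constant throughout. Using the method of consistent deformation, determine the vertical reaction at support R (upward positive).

Insert a hinge at Q; M_Q is the redundant, and each span becomes simply supported.
End slopes at the hinge Q, treating each span as simply supported:
  span PQ: UDL 36.5: wL³/(24EI) = 2628/EI
  relative rotation θ_0 = (2628 + 0)/EI = 2628/EI
A unit hogging moment at Q produces rotation L₁/(3EI) + L₂/(3EI) = 7/EI.
Slope continuity at Q: θ_0 = M_Q·7/EI, so M_Q = 2628/7 = 375.4 kip·ft (hogging).
Span QR, ΣM about R: R_Q^{QR}·9 = 0 + 375.4, so R_Q^{QR} = 41.71 kip and R_R = 0 − 41.71 = -41.71 kip.

R_R = -41.71 kip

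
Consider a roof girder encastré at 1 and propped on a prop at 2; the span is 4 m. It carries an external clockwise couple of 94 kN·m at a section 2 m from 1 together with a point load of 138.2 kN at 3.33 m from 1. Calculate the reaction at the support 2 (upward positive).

R_2 = 130.2 kN

Choose R_2 as the redundant. The primary structure is the cantilever fixed at 1.
Deflection at 2 on the released cantilever, summing each load's contribution:
  clockwise couple 94 at a = 2: M₀a(2L − a)/(2EI) = 564/EI
  point load 138.2 at a = 3.33: Pa²(3L − a)/(6EI) = 2214/EI
  δ_0 = 2778/EI
Flexibility coefficient — unit upward force at 2: δ_{22} = L³/(3EI) = 21.33/EI.
The prop prevents deflection at 2: R_2 = δ_0/δ_{22} = 2778/21.33 = 130.2 kN.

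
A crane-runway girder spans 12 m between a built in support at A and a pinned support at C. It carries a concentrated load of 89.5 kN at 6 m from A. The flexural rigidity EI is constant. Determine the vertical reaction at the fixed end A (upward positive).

Remove the prop at C; the released (primary) structure is a cantilever built in at A.
Downward deflection at the released point C due to the loads:
  point load 89.5 at a = 6: Pa²(3L − a)/(6EI) = 16110/EI
Tip deflection under a unit load at C: L³/(3EI) = 576/EI.
Compatibility at C: δ_0 − R_C·δ_{CC} = 0, so R_C = 16110/576 = 27.97 kN.
Vertical equilibrium: R_A = ΣP − R_C = 89.5 − 27.97 = 61.53 kN.

R_A = 61.53 kN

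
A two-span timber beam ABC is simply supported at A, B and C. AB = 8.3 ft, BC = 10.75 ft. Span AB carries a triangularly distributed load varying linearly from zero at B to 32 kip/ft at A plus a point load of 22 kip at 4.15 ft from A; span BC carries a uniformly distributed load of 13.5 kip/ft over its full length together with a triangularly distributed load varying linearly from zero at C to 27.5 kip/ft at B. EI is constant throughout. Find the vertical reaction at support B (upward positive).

Release continuity at B by inserting a hinge; the redundant is the internal moment M_B. The primary structure is two simply-supported spans AB and BC.
Rotations at B on the released spans (each span's end-slope, ×1/EI):
  span AB: triangular load, peak 32: 7w₀L³/(360EI) = 355.8/EI
  span AB: point load 22 at a = 4.15: Pab(L + a)/(6LEI) = 94.72/EI
  span BC: UDL 13.5: wL³/(24EI) = 698.8/EI
  span BC: triangular load, peak 27.5: w₀L³/(45EI) = 759.2/EI
  relative rotation θ_0 = (450.5 + 1458)/EI = 1908/EI
A unit hogging moment at B produces rotation L₁/(3EI) + L₂/(3EI) = 6.35/EI.
Compatibility: M_B·(L₁+L₂)/(3EI) = θ_0, giving M_B = 300.5 kip·ft (hogging).
Span AB, ΣM about A with M_B applied at B: R_B^{AB}·8.3 = 458.7 + 300.5, so R_B^{AB} = 91.48 kip and R_A = 154.8 − 91.48 = 63.32 kip.
Span BC, ΣM about C: R_B^{BC}·10.75 = 1839 + 300.5, so R_B^{BC} = 199.1 kip and R_C = 292.9 − 199.1 = 93.88 kip.
R_B = 91.48 + 199.1 = 290.5 kip.

R_B = 290.5 kip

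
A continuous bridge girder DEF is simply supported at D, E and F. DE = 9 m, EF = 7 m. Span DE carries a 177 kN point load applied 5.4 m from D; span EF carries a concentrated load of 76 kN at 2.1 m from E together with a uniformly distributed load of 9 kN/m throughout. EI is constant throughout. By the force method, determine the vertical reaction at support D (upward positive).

Release continuity at E by inserting a hinge; the redundant is the internal moment M_E. The primary structure is two simply-supported spans DE and EF.
Discontinuity in slope at E on the released structure — sum the simple-span end rotations:
  span DE: point load 177 at a = 5.4: Pab(L + a)/(6LEI) = 917.6/EI
  span EF: point load 76 at a = 2.1: Pab(L + b)/(6LEI) = 221.6/EI
  span EF: UDL 9: wL³/(24EI) = 128.6/EI
  relative rotation θ_0 = (917.6 + 350.2)/EI = 1268/EI
A unit hogging moment at E produces rotation L₁/(3EI) + L₂/(3EI) = 5.333/EI.
Slope continuity at E: θ_0 = M_E·5.333/EI, so M_E = 1268/5.333 = 237.7 kN·m (hogging).
Span DE, ΣM about D with M_E applied at E: R_E^{DE}·9 = 955.8 + 237.7, so R_E^{DE} = 132.6 kN and R_D = 177 − 132.6 = 44.39 kN.

R_D = 44.39 kN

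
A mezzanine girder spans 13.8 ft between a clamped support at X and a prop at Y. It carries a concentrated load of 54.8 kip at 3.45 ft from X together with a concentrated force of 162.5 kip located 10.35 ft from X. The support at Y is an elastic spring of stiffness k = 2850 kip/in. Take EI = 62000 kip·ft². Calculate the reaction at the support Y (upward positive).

R_Y = 107.3 kip

Remove the prop at Y; the released (primary) structure is a cantilever built in at X.
Primary-structure tip deflection at Y by superposition:
  point load 54.8 at a = 3.45: Pa²(3L − a)/(6EI) = 4126/EI
  point load 162.5 at a = 10.35: Pa²(3L − a)/(6EI) = 90083/EI
  δ_0 = 94209/EI
Tip deflection under a unit load at Y: L³/(3EI) = 876/EI.
With EI = 62000 kip·ft²: δ_0 = 1.5195 ft and δ_{YY} = 0.014129 ft/kip.
Compatibility — the spring shortens by R_Y/k under the reaction it provides: δ_0 − R_Y·δ_{YY} = R_Y/k. With 1/k = 1/(2850×12) ft/kip = 0.000029 ft/kip, R_Y = δ_0 / (δ_{YY} + 1/k) = 1.5195 / (0.014129 + 0.000029) = 107.3 kip.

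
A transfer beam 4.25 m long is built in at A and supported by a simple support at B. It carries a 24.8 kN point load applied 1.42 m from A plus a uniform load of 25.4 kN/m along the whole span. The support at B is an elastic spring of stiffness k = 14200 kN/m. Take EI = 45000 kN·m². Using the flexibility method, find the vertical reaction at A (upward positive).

R_A = 93.45 kN

Choose R_B as the redundant. The primary structure is the cantilever fixed at A.
Downward deflection at the released point B due to the loads:
  point load 24.8 at a = 1.42: Pa²(3L − a)/(6EI) = 94.43/EI
  UDL 25.4: wL⁴/(8EI) = 1036/EI
  δ_0 = 1130/EI
Flexibility coefficient — unit upward force at B: δ_{BB} = L³/(3EI) = 25.59/EI.
With EI = 45000 kN·m²: δ_0 = 0.025117 m and δ_{BB} = 0.000569 m/kN.
Compatibility — the spring shortens by R_B/k under the reaction it provides: δ_0 − R_B·δ_{BB} = R_B/k. With 1/k = 0.00007 m/kN, R_B = δ_0 / (δ_{BB} + 1/k) = 0.025117 / (0.000569 + 0.00007) = 39.3 kN.
Vertical equilibrium: R_A = ΣP − R_B = 132.8 − 39.3 = 93.45 kN.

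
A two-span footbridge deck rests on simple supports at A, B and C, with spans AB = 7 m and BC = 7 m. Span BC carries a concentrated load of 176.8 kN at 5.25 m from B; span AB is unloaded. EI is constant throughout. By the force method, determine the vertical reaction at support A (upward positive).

Take M_B as the redundant. Released structure: two simple spans AB and BC with a hinge at B.
Discontinuity in slope at B on the released structure — sum the simple-span end rotations:
  span BC: point load 176.8 at a = 5.25: Pab(L + b)/(6LEI) = 338.4/EI
  relative rotation θ_0 = (0 + 338.4)/EI = 338.4/EI
A unit hogging moment at B produces rotation L₁/(3EI) + L₂/(3EI) = 4.667/EI.
Compatibility: M_B·(L₁+L₂)/(3EI) = θ_0, giving M_B = 72.52 kN·m (hogging).
Span AB, ΣM about A with M_B applied at B: R_B^{AB}·7 = 0 + 72.52, so R_B^{AB} = 10.36 kN and R_A = 0 − 10.36 = -10.36 kN.

R_A = -10.36 kN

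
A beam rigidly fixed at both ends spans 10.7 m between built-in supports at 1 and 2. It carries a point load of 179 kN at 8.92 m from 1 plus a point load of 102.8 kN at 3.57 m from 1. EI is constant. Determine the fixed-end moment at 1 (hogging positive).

Take the two fixed-end moments M_1, M_2 as redundants; the released structure is the simple span 12.
End rotations of the released simple span under the applied load (×1/EI):
  at 1: point load 179 at a = 8.92: Pab(L + b)/(6LEI) = 552.5/EI
  at 2: point load 179 at a = 8.92: Pab(L + a)/(6LEI) = 868.6/EI
  at 1: point load 102.8 at a = 3.57: Pab(L + b)/(6LEI) = 726.7/EI
  at 2: point load 102.8 at a = 3.57: Pab(L + a)/(6LEI) = 581.6/EI
  θ_10 = 1279/EI,  θ_20 = 1450/EI
Flexibility coefficients: a unit moment at one end gives L/(3EI) there and L/(6EI) at the far end, so f₁₁ = f₂₂ = 3.567/EI and f₁₂ = f₂₁ = 1.783/EI.
Compatibility — zero rotation at each built-in end:
  3.567 M_1 + 1.783 M_2 = 1279
  1.783 M_1 + 3.567 M_2 = 1450
Solving the pair gives M_1 = 207.1 kN·m and M_2 = 303 kN·m (hogging).

M_1 = 207.1 kN·m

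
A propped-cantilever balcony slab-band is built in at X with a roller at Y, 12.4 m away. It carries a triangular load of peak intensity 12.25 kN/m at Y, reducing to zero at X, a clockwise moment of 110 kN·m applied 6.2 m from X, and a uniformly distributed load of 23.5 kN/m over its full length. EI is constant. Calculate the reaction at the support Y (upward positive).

R_Y = 161 kN

Take the reaction at Y as the redundant and release it; the primary structure is a cantilever fixed at X.
Free-end deflection of the primary structure under the applied loading (downward +):
  triangular load, peak 12.25 at the free end: 11w₀L⁴/(120EI) = 26548/EI
  clockwise couple 110 at a = 6.2: M₀a(2L − a)/(2EI) = 6343/EI
  UDL 23.5: wL⁴/(8EI) = 69449/EI
  δ_0 = 102340/EI
Flexibility coefficient — unit upward force at Y: δ_{YY} = L³/(3EI) = 635.5/EI.
The prop prevents deflection at Y: R_Y = δ_0/δ_{YY} = 102340/635.5 = 161 kN.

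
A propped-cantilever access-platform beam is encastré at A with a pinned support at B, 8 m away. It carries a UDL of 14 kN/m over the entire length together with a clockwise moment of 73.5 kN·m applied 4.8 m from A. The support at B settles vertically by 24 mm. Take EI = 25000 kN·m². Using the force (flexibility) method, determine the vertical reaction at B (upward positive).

R_B = 50.06 kN

Remove the prop at B; the released (primary) structure is a cantilever built in at A.
Primary-structure tip deflection at B by superposition:
  UDL 14: wL⁴/(8EI) = 7168/EI
  clockwise couple 73.5 at a = 4.8: M₀a(2L − a)/(2EI) = 1976/EI
  δ_0 = 9144/EI
Flexibility coefficient — unit upward force at B: δ_{BB} = L³/(3EI) = 170.7/EI.
With EI = 25000 kN·m²: δ_0 = 0.36575 m and δ_{BB} = 0.006827 m/kN.
Compatibility — the beam at B must follow the support down by 0.024 m: δ_0 − R_B·δ_{BB} = 0.024, so R_B = (0.36575 − 0.024)/0.006827 = 50.06 kN.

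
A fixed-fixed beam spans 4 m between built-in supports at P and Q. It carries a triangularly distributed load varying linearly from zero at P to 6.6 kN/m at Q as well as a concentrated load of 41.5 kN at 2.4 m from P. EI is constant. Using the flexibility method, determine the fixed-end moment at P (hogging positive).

Take the two fixed-end moments M_P, M_Q as redundants; the released structure is the simple span PQ.
On the primary (simply-supported) span, the end slopes from the loading are:
  at P: triangular load, peak 6.6: 7w₀L³/(360EI) = 8.213/EI
  at Q: triangular load, peak 6.6: w₀L³/(45EI) = 9.387/EI
  at P: point load 41.5 at a = 2.4: Pab(L + b)/(6LEI) = 37.18/EI
  at Q: point load 41.5 at a = 2.4: Pab(L + a)/(6LEI) = 42.5/EI
  θ_P0 = 45.4/EI,  θ_Q0 = 51.88/EI
Flexibility coefficients: a unit moment at one end gives L/(3EI) there and L/(6EI) at the far end, so f₁₁ = f₂₂ = 1.333/EI and f₁₂ = f₂₁ = 0.6667/EI.
Compatibility — zero rotation at each built-in end:
  1.333 M_P + 0.6667 M_Q = 45.4
  0.6667 M_P + 1.333 M_Q = 51.88
Solving the pair gives M_P = 19.46 kN·m and M_Q = 29.18 kN·m (hogging).

M_P = 19.46 kN·m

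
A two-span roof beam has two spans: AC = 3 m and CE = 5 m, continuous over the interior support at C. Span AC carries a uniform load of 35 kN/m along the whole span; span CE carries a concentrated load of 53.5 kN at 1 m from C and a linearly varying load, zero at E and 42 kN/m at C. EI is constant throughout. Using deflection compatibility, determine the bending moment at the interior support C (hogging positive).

M_C = 82.59 kN·m

Take M_C as the redundant. Released structure: two simple spans AC and CE with a hinge at C.
Rotations at C on the released spans (each span's end-slope, ×1/EI):
  span AC: UDL 35: wL³/(24EI) = 39.38/EI
  span CE: point load 53.5 at a = 1: Pab(L + b)/(6LEI) = 64.2/EI
  span CE: triangular load, peak 42: w₀L³/(45EI) = 116.7/EI
  relative rotation θ_0 = (39.38 + 180.9)/EI = 220.2/EI
A unit hogging moment at C produces rotation L₁/(3EI) + L₂/(3EI) = 2.667/EI.
Slope continuity at C: θ_0 = M_C·2.667/EI, so M_C = 220.2/2.667 = 82.59 kN·m (hogging).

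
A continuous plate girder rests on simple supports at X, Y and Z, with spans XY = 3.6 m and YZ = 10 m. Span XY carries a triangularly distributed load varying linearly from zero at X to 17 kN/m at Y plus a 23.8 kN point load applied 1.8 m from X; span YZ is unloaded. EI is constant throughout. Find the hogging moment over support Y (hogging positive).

M_Y = 8.14 kN·m

Release continuity at Y by inserting a hinge; the redundant is the internal moment M_Y. The primary structure is two simply-supported spans XY and YZ.
Rotations at Y on the released spans (each span's end-slope, ×1/EI):
  span XY: triangular load, peak 17: w₀L³/(45EI) = 17.63/EI
  span XY: point load 23.8 at a = 1.8: Pab(L + a)/(6LEI) = 19.28/EI
  relative rotation θ_0 = (36.9 + 0)/EI = 36.9/EI
A unit hogging moment at Y produces rotation L₁/(3EI) + L₂/(3EI) = 4.533/EI.
Compatibility: M_Y·(L₁+L₂)/(3EI) = θ_0, giving M_Y = 8.14 kN·m (hogging).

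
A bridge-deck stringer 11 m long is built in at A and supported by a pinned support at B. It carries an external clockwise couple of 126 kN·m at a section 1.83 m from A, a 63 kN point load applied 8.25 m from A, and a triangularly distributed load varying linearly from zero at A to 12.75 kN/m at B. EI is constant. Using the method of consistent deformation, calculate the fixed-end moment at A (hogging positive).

M_A = 239.6 kN·m

Remove the prop at B; the released (primary) structure is a cantilever built in at A.
Deflection at B on the released cantilever, summing each load's contribution:
  clockwise couple 126 at a = 1.83: M₀a(2L − a)/(2EI) = 2325/EI
  point load 63 at a = 8.25: Pa²(3L − a)/(6EI) = 17688/EI
  triangular load, peak 12.75 at the free end: 11w₀L⁴/(120EI) = 17112/EI
  δ_0 = 37125/EI
Flexibility coefficient — unit upward force at B: δ_{BB} = L³/(3EI) = 443.7/EI.
Compatibility at B: δ_0 − R_B·δ_{BB} = 0, so R_B = 37125/443.7 = 83.68 kN.
Moment equilibrium about A: M_A = Σ(load moments about A) − R_B·L = 1160 − 83.68×11 = 239.6 kN·m.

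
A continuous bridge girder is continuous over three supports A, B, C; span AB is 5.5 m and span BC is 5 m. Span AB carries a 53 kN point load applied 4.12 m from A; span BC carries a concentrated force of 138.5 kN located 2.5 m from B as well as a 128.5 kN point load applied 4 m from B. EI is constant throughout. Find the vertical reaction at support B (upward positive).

R_B = 179.1 kN

Release continuity at B by inserting a hinge; the redundant is the internal moment M_B. The primary structure is two simply-supported spans AB and BC.
Rotations at B on the released spans (each span's end-slope, ×1/EI):
  span AB: point load 53 at a = 4.12: Pab(L + a)/(6LEI) = 87.84/EI
  span BC: point load 138.5 at a = 2.5: Pab(L + b)/(6LEI) = 216.4/EI
  span BC: point load 128.5 at a = 4: Pab(L + b)/(6LEI) = 102.8/EI
  relative rotation θ_0 = (87.84 + 319.2)/EI = 407.1/EI
A unit hogging moment at B produces rotation L₁/(3EI) + L₂/(3EI) = 3.5/EI.
Compatibility: M_B·(L₁+L₂)/(3EI) = θ_0, giving M_B = 116.3 kN·m (hogging).
Span AB, ΣM about A with M_B applied at B: R_B^{AB}·5.5 = 218.4 + 116.3, so R_B^{AB} = 60.85 kN and R_A = 53 − 60.85 = -7.847 kN.
Span BC, ΣM about C: R_B^{BC}·5 = 474.8 + 116.3, so R_B^{BC} = 118.2 kN and R_C = 267 − 118.2 = 148.8 kN.
R_B = 60.85 + 118.2 = 179.1 kN.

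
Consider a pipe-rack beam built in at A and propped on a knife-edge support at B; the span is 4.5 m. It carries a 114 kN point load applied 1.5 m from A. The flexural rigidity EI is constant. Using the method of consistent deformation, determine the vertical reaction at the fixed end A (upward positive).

R_A = 97.11 kN

Choose R_B as the redundant. The primary structure is the cantilever fixed at A.
Free-end deflection of the primary structure under the applied loading (downward +):
  point load 114 at a = 1.5: Pa²(3L − a)/(6EI) = 513/EI
Flexibility coefficient — unit upward force at B: δ_{BB} = L³/(3EI) = 30.38/EI.
The prop prevents deflection at B: R_B = δ_0/δ_{BB} = 513/30.38 = 16.89 kN.
Vertical equilibrium: R_A = ΣP − R_B = 114 − 16.89 = 97.11 kN.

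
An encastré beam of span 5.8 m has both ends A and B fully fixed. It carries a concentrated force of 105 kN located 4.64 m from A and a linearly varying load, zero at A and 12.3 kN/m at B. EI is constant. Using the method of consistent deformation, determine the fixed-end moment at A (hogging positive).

M_A = 33.28 kN·m

Release both end moments; the primary structure is a simply-supported span AB with redundants M_A and M_B.
Simple-span end rotations at A and B under the given loads:
  at A: point load 105 at a = 4.64: Pab(L + b)/(6LEI) = 113/EI
  at B: point load 105 at a = 4.64: Pab(L + a)/(6LEI) = 169.5/EI
  at A: triangular load, peak 12.3: 7w₀L³/(360EI) = 46.66/EI
  at B: triangular load, peak 12.3: w₀L³/(45EI) = 53.33/EI
  θ_A0 = 159.7/EI,  θ_B0 = 222.9/EI
Flexibility coefficients: a unit moment at one end gives L/(3EI) there and L/(6EI) at the far end, so f₁₁ = f₂₂ = 1.933/EI and f₁₂ = f₂₁ = 0.9667/EI.
Compatibility — zero rotation at each built-in end:
  1.933 M_A + 0.9667 M_B = 159.7
  0.9667 M_A + 1.933 M_B = 222.9
Solving the pair gives M_A = 33.28 kN·m and M_B = 98.64 kN·m (hogging).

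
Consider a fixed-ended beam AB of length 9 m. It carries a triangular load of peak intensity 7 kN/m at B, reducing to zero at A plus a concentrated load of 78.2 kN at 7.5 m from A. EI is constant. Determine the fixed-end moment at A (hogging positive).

M_A = 35.19 kN·m

Take the two fixed-end moments M_A, M_B as redundants; the released structure is the simple span AB.
End rotations of the released simple span under the applied load (×1/EI):
  at A: triangular load, peak 7: 7w₀L³/(360EI) = 99.22/EI
  at B: triangular load, peak 7: w₀L³/(45EI) = 113.4/EI
  at A: point load 78.2 at a = 7.5: Pab(L + b)/(6LEI) = 171.1/EI
  at B: point load 78.2 at a = 7.5: Pab(L + a)/(6LEI) = 268.8/EI
  θ_A0 = 270.3/EI,  θ_B0 = 382.2/EI
Flexibility coefficients: a unit moment at one end gives L/(3EI) there and L/(6EI) at the far end, so f₁₁ = f₂₂ = 3/EI and f₁₂ = f₂₁ = 1.5/EI.
Compatibility — zero rotation at each built-in end:
  3 M_A + 1.5 M_B = 270.3
  1.5 M_A + 3 M_B = 382.2
Solving the pair gives M_A = 35.19 kN·m and M_B = 109.8 kN·m (hogging).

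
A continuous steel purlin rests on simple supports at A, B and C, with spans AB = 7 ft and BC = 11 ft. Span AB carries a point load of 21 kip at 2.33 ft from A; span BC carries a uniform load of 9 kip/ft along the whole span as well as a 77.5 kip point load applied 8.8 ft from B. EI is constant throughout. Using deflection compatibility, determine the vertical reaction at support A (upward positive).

Take M_B as the redundant. Released structure: two simple spans AB and BC with a hinge at B.
Discontinuity in slope at B on the released structure — sum the simple-span end rotations:
  span AB: point load 21 at a = 2.33: Pab(L + a)/(6LEI) = 50.76/EI
  span BC: UDL 9: wL³/(24EI) = 499.1/EI
  span BC: point load 77.5 at a = 8.8: Pab(L + b)/(6LEI) = 300.1/EI
  relative rotation θ_0 = (50.76 + 799.2)/EI = 850/EI
A unit hogging moment at B produces rotation L₁/(3EI) + L₂/(3EI) = 6/EI.
Compatibility: M_B·(L₁+L₂)/(3EI) = θ_0, giving M_B = 141.7 kip·ft (hogging).
Span AB, ΣM about A with M_B applied at B: R_B^{AB}·7 = 48.93 + 141.7, so R_B^{AB} = 27.23 kip and R_A = 21 − 27.23 = -6.227 kip.

R_A = -6.227 kip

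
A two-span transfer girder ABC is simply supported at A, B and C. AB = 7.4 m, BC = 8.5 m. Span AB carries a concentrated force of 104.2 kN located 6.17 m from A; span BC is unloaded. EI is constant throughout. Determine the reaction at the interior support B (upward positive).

Insert a hinge at B; M_B is the redundant, and each span becomes simply supported.
Rotations at B on the released spans (each span's end-slope, ×1/EI):
  span AB: point load 104.2 at a = 6.17: Pab(L + a)/(6LEI) = 241.7/EI
  relative rotation θ_0 = (241.7 + 0)/EI = 241.7/EI
A unit hogging moment at B produces rotation L₁/(3EI) + L₂/(3EI) = 5.3/EI.
Slope continuity at B: θ_0 = M_B·5.3/EI, so M_B = 241.7/5.3 = 45.6 kN·m (hogging).
Span AB, ΣM about A with M_B applied at B: R_B^{AB}·7.4 = 642.9 + 45.6, so R_B^{AB} = 93.04 kN and R_A = 104.2 − 93.04 = 11.16 kN.
Span BC, ΣM about C: R_B^{BC}·8.5 = 0 + 45.6, so R_B^{BC} = 5.365 kN and R_C = 0 − 5.365 = -5.365 kN.
R_B = 93.04 + 5.365 = 98.41 kN.

R_B = 98.41 kN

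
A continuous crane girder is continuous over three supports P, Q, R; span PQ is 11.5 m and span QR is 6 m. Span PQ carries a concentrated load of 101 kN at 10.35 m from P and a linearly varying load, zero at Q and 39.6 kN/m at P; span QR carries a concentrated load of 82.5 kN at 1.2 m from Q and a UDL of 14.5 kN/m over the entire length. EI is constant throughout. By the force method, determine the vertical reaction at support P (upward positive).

Insert a hinge at Q; M_Q is the redundant, and each span becomes simply supported.
Discontinuity in slope at Q on the released structure — sum the simple-span end rotations:
  span PQ: point load 101 at a = 10.35: Pab(L + a)/(6LEI) = 380.7/EI
  span PQ: triangular load, peak 39.6: 7w₀L³/(360EI) = 1171/EI
  span QR: point load 82.5 at a = 1.2: Pab(L + b)/(6LEI) = 142.6/EI
  span QR: UDL 14.5: wL³/(24EI) = 130.5/EI
  relative rotation θ_0 = (1552 + 273.1)/EI = 1825/EI
A unit hogging moment at Q produces rotation L₁/(3EI) + L₂/(3EI) = 5.833/EI.
Compatibility: M_Q·(L₁+L₂)/(3EI) = θ_0, giving M_Q = 312.8 kN·m (hogging).
Span PQ, ΣM about P with M_Q applied at Q: R_Q^{PQ}·11.5 = 1918 + 312.8, so R_Q^{PQ} = 194 kN and R_P = 328.7 − 194 = 134.7 kN.

R_P = 134.7 kN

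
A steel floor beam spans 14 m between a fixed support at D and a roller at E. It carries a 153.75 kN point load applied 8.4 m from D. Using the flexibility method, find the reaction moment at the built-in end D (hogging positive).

Choose R_E as the redundant. The primary structure is the cantilever fixed at D.
Downward deflection at the released point E due to the loads:
  point load 153.75 at a = 8.4: Pa²(3L − a)/(6EI) = 60752/EI
Tip deflection under a unit load at E: L³/(3EI) = 914.7/EI.
Compatibility at E: δ_0 − R_E·δ_{EE} = 0, so R_E = 60752/914.7 = 66.42 kN.
Moment equilibrium about D: M_D = Σ(load moments about D) − R_E·L = 1292 − 66.42×14 = 361.6 kN·m.

M_D = 361.6 kN·m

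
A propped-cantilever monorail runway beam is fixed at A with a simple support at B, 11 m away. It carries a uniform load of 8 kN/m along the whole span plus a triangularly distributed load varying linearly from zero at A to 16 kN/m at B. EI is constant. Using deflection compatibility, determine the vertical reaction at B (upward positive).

Release the roller at B. Primary structure: cantilever fixed at A.
Downward deflection at the released point B due to the loads:
  UDL 8: wL⁴/(8EI) = 14641/EI
  triangular load, peak 16 at the free end: 11w₀L⁴/(120EI) = 21473/EI
  δ_0 = 36114/EI
Tip deflection under a unit load at B: L³/(3EI) = 443.7/EI.
The prop prevents deflection at B: R_B = δ_0/δ_{BB} = 36114/443.7 = 81.4 kN.

R_B = 81.4 kN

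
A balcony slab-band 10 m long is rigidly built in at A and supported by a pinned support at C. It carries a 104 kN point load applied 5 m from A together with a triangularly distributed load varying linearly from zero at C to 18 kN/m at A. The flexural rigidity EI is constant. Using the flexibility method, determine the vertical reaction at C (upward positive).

R_C = 50.5 kN

Choose R_C as the redundant. The primary structure is the cantilever fixed at A.
Free-end deflection of the primary structure under the applied loading (downward +):
  point load 104 at a = 5: Pa²(3L − a)/(6EI) = 10833/EI
  triangular load, peak 18 at the fixed end: w₀L⁴/(30EI) = 6000/EI
  δ_0 = 16833/EI
Tip deflection under a unit load at C: L³/(3EI) = 333.3/EI.
The prop prevents deflection at C: R_C = δ_0/δ_{CC} = 16833/333.3 = 50.5 kN.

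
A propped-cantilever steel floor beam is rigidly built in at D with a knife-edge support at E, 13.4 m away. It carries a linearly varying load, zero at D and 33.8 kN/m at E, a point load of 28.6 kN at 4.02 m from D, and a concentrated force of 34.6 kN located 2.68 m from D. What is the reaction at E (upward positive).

R_E = 130 kN

Choose R_E as the redundant. The primary structure is the cantilever fixed at D.
Downward deflection at the released point E due to the loads:
  triangular load, peak 33.8 at the free end: 11w₀L⁴/(120EI) = 99896/EI
  point load 28.6 at a = 4.02: Pa²(3L − a)/(6EI) = 2787/EI
  point load 34.6 at a = 2.68: Pa²(3L − a)/(6EI) = 1554/EI
  δ_0 = 104237/EI
Tip deflection under a unit load at E: L³/(3EI) = 802/EI.
The prop prevents deflection at E: R_E = δ_0/δ_{EE} = 104237/802 = 130 kN.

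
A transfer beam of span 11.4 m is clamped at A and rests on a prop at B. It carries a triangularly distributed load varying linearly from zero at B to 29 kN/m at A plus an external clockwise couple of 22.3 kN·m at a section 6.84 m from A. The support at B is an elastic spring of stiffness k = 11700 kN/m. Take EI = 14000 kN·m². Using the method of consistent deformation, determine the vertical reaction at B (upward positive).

R_B = 35.44 kN

Release the roller at B. Primary structure: cantilever fixed at A.
Deflection at B on the released cantilever, summing each load's contribution:
  triangular load, peak 29 at the fixed end: w₀L⁴/(30EI) = 16327/EI
  clockwise couple 22.3 at a = 6.84: M₀a(2L − a)/(2EI) = 1217/EI
  δ_0 = 17544/EI
Flexibility coefficient — unit upward force at B: δ_{BB} = L³/(3EI) = 493.8/EI.
With EI = 14000 kN·m²: δ_0 = 1.2531 m and δ_{BB} = 0.035275 m/kN.
Compatibility — the spring shortens by R_B/k under the reaction it provides: δ_0 − R_B·δ_{BB} = R_B/k. With 1/k = 0.000085 m/kN, R_B = δ_0 / (δ_{BB} + 1/k) = 1.2531 / (0.035275 + 0.000085) = 35.44 kN.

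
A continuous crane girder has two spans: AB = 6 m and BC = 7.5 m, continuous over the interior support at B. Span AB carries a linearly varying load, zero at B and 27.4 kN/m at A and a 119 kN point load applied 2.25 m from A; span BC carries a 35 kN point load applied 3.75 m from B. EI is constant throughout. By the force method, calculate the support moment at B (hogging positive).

M_B = 104 kN·m

Insert a hinge at B; M_B is the redundant, and each span becomes simply supported.
End slopes at the hinge B, treating each span as simply supported:
  span AB: triangular load, peak 27.4: 7w₀L³/(360EI) = 115.1/EI
  span AB: point load 119 at a = 2.25: Pab(L + a)/(6LEI) = 230.1/EI
  span BC: point load 35 at a = 3.75: Pab(L + b)/(6LEI) = 123/EI
  relative rotation θ_0 = (345.2 + 123)/EI = 468.2/EI
A unit hogging moment at B produces rotation L₁/(3EI) + L₂/(3EI) = 4.5/EI.
Compatibility: M_B·(L₁+L₂)/(3EI) = θ_0, giving M_B = 104 kN·m (hogging).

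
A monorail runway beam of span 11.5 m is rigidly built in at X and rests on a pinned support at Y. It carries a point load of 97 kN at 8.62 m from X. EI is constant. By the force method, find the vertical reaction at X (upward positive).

R_X = 35.68 kN

Remove the prop at Y; the released (primary) structure is a cantilever built in at X.
Primary-structure tip deflection at Y by superposition:
  point load 97 at a = 8.62: Pa²(3L − a)/(6EI) = 31088/EI
Tip deflection under a unit load at Y: L³/(3EI) = 507/EI.
The prop prevents deflection at Y: R_Y = δ_0/δ_{YY} = 31088/507 = 61.32 kN.
Vertical equilibrium: R_X = ΣP − R_Y = 97 − 61.32 = 35.68 kN.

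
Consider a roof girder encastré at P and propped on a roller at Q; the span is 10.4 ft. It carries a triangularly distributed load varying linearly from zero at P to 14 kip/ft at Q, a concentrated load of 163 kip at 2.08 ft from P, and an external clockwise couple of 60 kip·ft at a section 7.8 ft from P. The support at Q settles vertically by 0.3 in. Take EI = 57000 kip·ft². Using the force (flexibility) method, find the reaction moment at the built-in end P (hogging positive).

Remove the prop at Q; the released (primary) structure is a cantilever built in at P.
Free-end deflection of the primary structure under the applied loading (downward +):
  triangular load, peak 14 at the free end: 11w₀L⁴/(120EI) = 15013/EI
  point load 163 at a = 2.08: Pa²(3L − a)/(6EI) = 3423/EI
  clockwise couple 60 at a = 7.8: M₀a(2L − a)/(2EI) = 3042/EI
  δ_0 = 21478/EI
Flexibility coefficient — unit upward force at Q: δ_{QQ} = L³/(3EI) = 375/EI.
With EI = 57000 kip·ft²: δ_0 = 0.3768 ft and δ_{QQ} = 0.006578 ft/kip.
Compatibility — the beam at Q must follow the support down by 0.025 ft: δ_0 − R_Q·δ_{QQ} = 0.025, so R_Q = (0.3768 − 0.025)/0.006578 = 53.48 kip.
Moment equilibrium about P: M_P = Σ(load moments about P) − R_Q·L = 903.8 − 53.48×10.4 = 347.6 kip·ft.

M_P = 347.6 kip·ft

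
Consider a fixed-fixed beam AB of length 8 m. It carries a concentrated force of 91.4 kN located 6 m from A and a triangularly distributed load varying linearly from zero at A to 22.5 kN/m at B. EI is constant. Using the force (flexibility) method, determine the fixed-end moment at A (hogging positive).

Release both end moments; the primary structure is a simply-supported span AB with redundants M_A and M_B.
End rotations of the released simple span under the applied load (×1/EI):
  at A: point load 91.4 at a = 6: Pab(L + b)/(6LEI) = 228.5/EI
  at B: point load 91.4 at a = 6: Pab(L + a)/(6LEI) = 319.9/EI
  at A: triangular load, peak 22.5: 7w₀L³/(360EI) = 224/EI
  at B: triangular load, peak 22.5: w₀L³/(45EI) = 256/EI
  θ_A0 = 452.5/EI,  θ_B0 = 575.9/EI
Flexibility coefficients: a unit moment at one end gives L/(3EI) there and L/(6EI) at the far end, so f₁₁ = f₂₂ = 2.667/EI and f₁₂ = f₂₁ = 1.333/EI.
Compatibility — zero rotation at each built-in end:
  2.667 M_A + 1.333 M_B = 452.5
  1.333 M_A + 2.667 M_B = 575.9
Solving the pair gives M_A = 82.28 kN·m and M_B = 174.8 kN·m (hogging).

M_A = 82.28 kN·m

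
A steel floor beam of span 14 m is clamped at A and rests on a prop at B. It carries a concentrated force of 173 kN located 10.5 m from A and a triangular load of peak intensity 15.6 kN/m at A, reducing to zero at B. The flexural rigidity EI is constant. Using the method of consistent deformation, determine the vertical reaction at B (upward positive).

Choose R_B as the redundant. The primary structure is the cantilever fixed at A.
Free-end deflection of the primary structure under the applied loading (downward +):
  point load 173 at a = 10.5: Pa²(3L − a)/(6EI) = 100135/EI
  triangular load, peak 15.6 at the fixed end: w₀L⁴/(30EI) = 19976/EI
  δ_0 = 120111/EI
Tip deflection under a unit load at B: L³/(3EI) = 914.7/EI.
The prop prevents deflection at B: R_B = δ_0/δ_{BB} = 120111/914.7 = 131.3 kN.

R_B = 131.3 kN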